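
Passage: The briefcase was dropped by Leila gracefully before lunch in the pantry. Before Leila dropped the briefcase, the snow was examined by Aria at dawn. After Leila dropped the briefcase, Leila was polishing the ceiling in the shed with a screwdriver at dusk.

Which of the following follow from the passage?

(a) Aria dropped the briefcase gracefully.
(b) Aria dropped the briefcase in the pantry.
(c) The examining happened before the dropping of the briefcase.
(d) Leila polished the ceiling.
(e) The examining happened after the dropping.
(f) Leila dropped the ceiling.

(a) Not entailed — the passage has Leila dropping the briefcase, not Aria.
(b) Not entailed — the passage has Leila dropping the briefcase, not Aria.
(c) Entailed — the narrative places the examining before the dropping.
(d) Entailed — 'polish' is an activity; 'was polishing' entails that some polishing happened, so 'polished' holds.
(e) Not entailed — the narrative places the examining before the dropping, not after.
(f) Not entailed — Leila dropped the briefcase, not the ceiling; the ceiling belongs to the polishing event.

(c), (d)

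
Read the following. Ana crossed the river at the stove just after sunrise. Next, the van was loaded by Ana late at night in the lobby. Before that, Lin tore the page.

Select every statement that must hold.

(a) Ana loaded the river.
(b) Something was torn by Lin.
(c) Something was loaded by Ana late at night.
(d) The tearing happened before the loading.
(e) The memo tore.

(a) Not entailed — Ana loaded the van, not the river; the river belongs to the crossing event.
(b) Entailed — every conjunct here is already in the original tearing event.
(c) Entailed — the original entails any weakening of itself; this just drops 'in the lobby' and generalizes the patient.
(d) Entailed — the narrative places the tearing before the loading.
(e) Not entailed — the page is what tore, not the memo.

(b), (c), (d)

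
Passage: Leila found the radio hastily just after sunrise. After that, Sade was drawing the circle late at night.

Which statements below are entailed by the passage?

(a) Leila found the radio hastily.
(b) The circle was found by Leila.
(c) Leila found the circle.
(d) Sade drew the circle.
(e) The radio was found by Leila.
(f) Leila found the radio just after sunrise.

(a) Entailed — this follows by dropping conjuncts from the finding event's description.
(b) Not entailed — Leila found the radio, not the circle; the circle belongs to the drawing event.
(c) Not entailed — Leila found the radio, not the circle; the circle belongs to the drawing event.
(d) Not entailed — 'was drawing' is progressive on an accomplishment; it does not entail the completed 'drew'.
(e) Entailed — dropping 'just after sunrise', 'hastily' leaves a sub-description the original still satisfies.
(f) Entailed — this follows by dropping conjuncts from the finding event's description.

(a), (e), (f)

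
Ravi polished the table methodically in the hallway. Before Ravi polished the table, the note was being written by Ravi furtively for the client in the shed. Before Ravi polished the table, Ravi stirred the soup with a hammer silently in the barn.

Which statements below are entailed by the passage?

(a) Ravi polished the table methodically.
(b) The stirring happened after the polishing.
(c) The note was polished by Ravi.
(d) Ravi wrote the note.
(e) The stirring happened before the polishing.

(a), (e)

(a) Entailed — this follows by dropping conjuncts from the polishing event's description.
(b) Not entailed — the narrative places the stirring before the polishing, not after.
(c) Not entailed — Ravi polished the table, not the note; the note belongs to the writing event.
(d) Not entailed — 'was writing' is progressive on an accomplishment; it does not entail the completed 'wrote'.
(e) Entailed — the narrative places the stirring before the polishing.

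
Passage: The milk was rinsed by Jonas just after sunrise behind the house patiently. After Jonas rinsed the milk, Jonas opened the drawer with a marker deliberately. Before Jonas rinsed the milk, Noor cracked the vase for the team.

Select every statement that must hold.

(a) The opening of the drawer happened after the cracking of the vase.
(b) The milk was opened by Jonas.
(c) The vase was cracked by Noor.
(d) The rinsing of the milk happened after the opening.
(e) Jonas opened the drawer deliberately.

(a), (c), (e)

(a) Entailed — the narrative places the cracking before the opening.
(b) Not entailed — Jonas opened the drawer, not the milk; the milk belongs to the rinsing event.
(c) Entailed — the original entails any weakening of itself; this just drops 'for the team'.
(d) Not entailed — the narrative places the rinsing before the opening, not after.
(e) Entailed — this follows by dropping conjuncts from the opening event's description.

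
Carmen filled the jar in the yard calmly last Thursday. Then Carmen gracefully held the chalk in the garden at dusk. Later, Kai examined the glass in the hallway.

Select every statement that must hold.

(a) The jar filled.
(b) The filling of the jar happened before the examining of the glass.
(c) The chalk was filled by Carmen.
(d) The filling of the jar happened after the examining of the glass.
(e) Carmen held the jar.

(a) Entailed — 'Carmen filled the jar' is causative; it entails the inchoative 'the jar filled'.
(b) Entailed — the narrative places the filling before the examining.
(c) Not entailed — Carmen filled the jar, not the chalk; the chalk belongs to the holding event.
(d) Not entailed — the narrative places the filling before the examining, not after.
(e) Not entailed — Carmen held the chalk, not the jar; the jar belongs to the filling event.

(a), (b)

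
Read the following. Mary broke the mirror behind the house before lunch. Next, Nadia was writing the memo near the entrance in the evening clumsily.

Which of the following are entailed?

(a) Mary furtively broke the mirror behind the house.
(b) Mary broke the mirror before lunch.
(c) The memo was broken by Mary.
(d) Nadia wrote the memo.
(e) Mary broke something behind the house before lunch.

(b), (e)

(a) Not entailed — 'furtively' adds information not in the original event.
(b) Entailed — dropping 'behind the house' leaves a sub-description the original still satisfies.
(c) Not entailed — Mary broke the mirror, not the memo; the memo belongs to the writing event.
(d) Not entailed — 'was writing' is progressive on an accomplishment; it does not entail the completed 'wrote'.
(e) Entailed — generalizing the patient leaves a sub-description the original still satisfies.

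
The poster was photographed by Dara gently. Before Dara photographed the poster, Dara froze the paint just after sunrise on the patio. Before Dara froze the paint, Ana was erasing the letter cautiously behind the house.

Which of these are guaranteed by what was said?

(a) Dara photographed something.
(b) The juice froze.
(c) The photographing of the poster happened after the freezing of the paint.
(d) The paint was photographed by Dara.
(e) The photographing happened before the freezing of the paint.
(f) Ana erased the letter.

(a), (c)

(a) Entailed — every conjunct here is already in the original photographing event.
(b) Not entailed — the paint is what froze, not the juice.
(c) Entailed — the narrative places the freezing before the photographing.
(d) Not entailed — Dara photographed the poster, not the paint; the paint belongs to the freezing event.
(e) Not entailed — the narrative places the freezing before the photographing, not after.
(f) Not entailed — 'was erasing' is progressive on an accomplishment; it does not entail the completed 'erased'.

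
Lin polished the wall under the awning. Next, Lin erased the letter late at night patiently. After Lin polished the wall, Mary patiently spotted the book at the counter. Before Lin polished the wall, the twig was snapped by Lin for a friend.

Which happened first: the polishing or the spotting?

The connectives place the polishing before the spotting.

the polishing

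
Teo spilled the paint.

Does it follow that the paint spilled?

'Teo spilled the paint' is the causative; it entails the inchoative 'the paint spilled'.

yes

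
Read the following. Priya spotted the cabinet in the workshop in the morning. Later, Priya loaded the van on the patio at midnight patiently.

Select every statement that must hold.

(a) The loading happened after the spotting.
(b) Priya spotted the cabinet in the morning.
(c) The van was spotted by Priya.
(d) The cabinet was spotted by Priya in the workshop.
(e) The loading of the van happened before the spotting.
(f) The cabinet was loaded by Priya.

(a) Entailed — the narrative places the spotting before the loading.
(b) Entailed — every conjunct here is already in the original spotting event.
(c) Not entailed — Priya spotted the cabinet, not the van; the van belongs to the loading event.
(d) Entailed — every conjunct here is already in the original spotting event.
(e) Not entailed — the narrative places the spotting before the loading, not after.
(f) Not entailed — Priya loaded the van, not the cabinet; the cabinet belongs to the spotting event.

(a), (b), (d)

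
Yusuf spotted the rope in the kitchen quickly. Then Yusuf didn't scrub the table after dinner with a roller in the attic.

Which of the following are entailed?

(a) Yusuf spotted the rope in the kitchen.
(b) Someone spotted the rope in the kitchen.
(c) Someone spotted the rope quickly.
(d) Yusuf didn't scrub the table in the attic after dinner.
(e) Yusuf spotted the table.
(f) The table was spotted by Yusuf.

(a) Entailed — this follows by dropping conjuncts from the spotting event's description.
(b) Entailed — dropping 'quickly' and generalizing the agent leaves a sub-description the original still satisfies.
(c) Entailed — dropping 'in the kitchen' and generalizing the agent leaves a sub-description the original still satisfies.
(d) Not entailed — dropping 'with a roller' under negation is not valid — the original leaves open that Yusuf scrubbed the table some other way.
(e) Not entailed — Yusuf spotted the rope, not the table; the table belongs to the scrubbing event.
(f) Not entailed — Yusuf spotted the rope, not the table; the table belongs to the scrubbing event.

(a), (b), (c)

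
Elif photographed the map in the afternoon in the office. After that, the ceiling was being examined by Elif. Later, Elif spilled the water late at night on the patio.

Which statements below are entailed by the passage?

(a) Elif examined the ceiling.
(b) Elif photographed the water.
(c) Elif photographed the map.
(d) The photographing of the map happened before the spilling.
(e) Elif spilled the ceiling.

(a) Entailed — 'examine' is an activity; 'was examining' entails that some examining happened, so 'examined' holds.
(b) Not entailed — Elif photographed the map, not the water; the water belongs to the spilling event.
(c) Entailed — every conjunct here is already in the original photographing event.
(d) Entailed — the narrative places the photographing before the spilling.
(e) Not entailed — Elif spilled the water, not the ceiling; the ceiling belongs to the examining event.

(a), (c), (d)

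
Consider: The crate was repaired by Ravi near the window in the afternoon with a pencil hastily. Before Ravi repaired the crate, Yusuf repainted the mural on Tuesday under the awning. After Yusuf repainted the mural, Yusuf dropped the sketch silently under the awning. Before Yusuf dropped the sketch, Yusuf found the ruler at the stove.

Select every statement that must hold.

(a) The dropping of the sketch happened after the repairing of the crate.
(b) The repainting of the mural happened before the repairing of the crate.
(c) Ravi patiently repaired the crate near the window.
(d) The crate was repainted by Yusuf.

(b)

(a) Not entailed — the narrative doesn't order the repairing relative to the dropping.
(b) Entailed — the narrative places the repainting before the repairing.
(c) Not entailed — 'patiently' adds a manner not in (and inconsistent with) the original.
(d) Not entailed — Yusuf repainted the mural, not the crate; the crate belongs to the repairing event.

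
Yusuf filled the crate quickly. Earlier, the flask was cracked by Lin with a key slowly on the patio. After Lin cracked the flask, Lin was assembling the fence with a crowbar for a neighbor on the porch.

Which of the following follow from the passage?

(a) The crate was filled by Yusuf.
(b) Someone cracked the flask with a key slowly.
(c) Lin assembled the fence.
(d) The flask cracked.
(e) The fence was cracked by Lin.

(a) Entailed — every conjunct here is already in the original filling event.
(b) Entailed — every conjunct here is already in the original cracking event.
(c) Not entailed — 'was assembling' is progressive on an accomplishment; it does not entail the completed 'assembled'.
(d) Entailed — 'Lin cracked the flask' is causative; it entails the inchoative 'the flask cracked'.
(e) Not entailed — Lin cracked the flask, not the fence; the fence belongs to the assembling event.

(a), (b), (d)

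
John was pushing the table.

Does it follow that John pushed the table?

'push' is atelic; if John was pushing the table, then John pushed the table (for some time).

yes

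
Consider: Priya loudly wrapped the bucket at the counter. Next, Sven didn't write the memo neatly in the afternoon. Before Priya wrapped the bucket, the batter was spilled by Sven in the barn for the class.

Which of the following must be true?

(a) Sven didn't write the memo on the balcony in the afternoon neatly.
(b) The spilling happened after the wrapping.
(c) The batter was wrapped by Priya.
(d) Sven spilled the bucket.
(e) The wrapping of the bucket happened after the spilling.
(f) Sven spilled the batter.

(a) Entailed — under negation, adding a further restriction is entailed: if no such writing event occurred, none occurred on the balcony either.
(b) Not entailed — the narrative places the spilling before the wrapping, not after.
(c) Not entailed — Priya wrapped the bucket, not the batter; the batter belongs to the spilling event.
(d) Not entailed — Sven spilled the batter, not the bucket; the bucket belongs to the wrapping event.
(e) Entailed — the narrative places the spilling before the wrapping.
(f) Entailed — this follows by dropping conjuncts from the spilling event's description.

(a), (e), (f)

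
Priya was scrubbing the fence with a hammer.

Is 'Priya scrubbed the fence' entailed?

yes

'scrub' is atelic; if Priya was scrubbing the fence, then Priya scrubbed the fence (for some time).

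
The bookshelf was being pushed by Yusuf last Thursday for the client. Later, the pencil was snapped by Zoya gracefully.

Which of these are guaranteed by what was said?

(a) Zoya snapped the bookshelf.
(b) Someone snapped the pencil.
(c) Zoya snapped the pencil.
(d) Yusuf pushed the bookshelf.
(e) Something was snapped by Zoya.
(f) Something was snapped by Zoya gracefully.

(b), (c), (d), (e), (f)

(a) Not entailed — Zoya snapped the pencil, not the bookshelf; the bookshelf belongs to the pushing event.
(b) Entailed — this follows by dropping conjuncts from the snapping event's description.
(c) Entailed — this follows by dropping conjuncts from the snapping event's description.
(d) Entailed — 'push' is an activity; 'was pushing' entails that some pushing happened, so 'pushed' holds.
(e) Entailed — every conjunct here is already in the original snapping event.
(f) Entailed — this follows by dropping conjuncts from the snapping event's description.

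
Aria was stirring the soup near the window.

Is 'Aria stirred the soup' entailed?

'stir' is atelic; if Aria was stirring the soup, then Aria stirred the soup (for some time).

yes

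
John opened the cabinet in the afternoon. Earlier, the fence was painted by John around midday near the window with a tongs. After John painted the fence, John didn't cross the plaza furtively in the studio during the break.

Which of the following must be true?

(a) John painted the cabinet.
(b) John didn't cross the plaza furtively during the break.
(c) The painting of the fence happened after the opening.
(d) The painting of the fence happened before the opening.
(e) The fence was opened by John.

(d)

(a) Not entailed — John painted the fence, not the cabinet; the cabinet belongs to the opening event.
(b) Not entailed — dropping 'in the studio' under negation is not valid — the original leaves open that John crossed the plaza some other way.
(c) Not entailed — the narrative places the painting before the opening, not after.
(d) Entailed — the narrative places the painting before the opening.
(e) Not entailed — John opened the cabinet, not the fence; the fence belongs to the painting event.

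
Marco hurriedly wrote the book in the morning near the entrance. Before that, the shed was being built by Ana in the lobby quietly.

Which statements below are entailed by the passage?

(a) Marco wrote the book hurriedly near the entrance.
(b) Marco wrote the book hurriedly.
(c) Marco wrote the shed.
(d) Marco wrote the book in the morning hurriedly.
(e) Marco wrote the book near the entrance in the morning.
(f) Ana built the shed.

(a), (b), (d), (e)

(a) Entailed — this follows by dropping conjuncts from the writing event's description.
(b) Entailed — every conjunct here is already in the original writing event.
(c) Not entailed — Marco wrote the book, not the shed; the shed belongs to the building event.
(d) Entailed — this follows by dropping conjuncts from the writing event's description.
(e) Entailed — dropping 'hurriedly' leaves a sub-description the original still satisfies.
(f) Not entailed — 'was building' is progressive on an accomplishment; it does not entail the completed 'built'.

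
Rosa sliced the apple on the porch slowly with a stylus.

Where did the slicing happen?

'on the porch' marks the location of the slicing event.

on the porch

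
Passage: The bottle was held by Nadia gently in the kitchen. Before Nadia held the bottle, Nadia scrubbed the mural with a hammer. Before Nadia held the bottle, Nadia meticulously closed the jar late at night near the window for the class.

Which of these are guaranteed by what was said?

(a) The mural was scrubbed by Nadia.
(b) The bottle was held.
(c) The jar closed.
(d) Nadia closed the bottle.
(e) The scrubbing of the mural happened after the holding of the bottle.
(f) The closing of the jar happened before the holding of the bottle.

(a) Entailed — dropping 'with a hammer' leaves a sub-description the original still satisfies.
(b) Entailed — this follows by dropping conjuncts from the holding event's description.
(c) Entailed — 'Nadia closed the jar' is causative; it entails the inchoative 'the jar closed'.
(d) Not entailed — Nadia closed the jar, not the bottle; the bottle belongs to the holding event.
(e) Not entailed — the narrative places the scrubbing before the holding, not after.
(f) Entailed — the narrative places the closing before the holding.

(a), (b), (c), (f)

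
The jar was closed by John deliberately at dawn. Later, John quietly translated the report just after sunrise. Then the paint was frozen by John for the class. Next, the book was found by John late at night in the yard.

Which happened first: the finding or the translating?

the translating

The connectives place the translating before the finding.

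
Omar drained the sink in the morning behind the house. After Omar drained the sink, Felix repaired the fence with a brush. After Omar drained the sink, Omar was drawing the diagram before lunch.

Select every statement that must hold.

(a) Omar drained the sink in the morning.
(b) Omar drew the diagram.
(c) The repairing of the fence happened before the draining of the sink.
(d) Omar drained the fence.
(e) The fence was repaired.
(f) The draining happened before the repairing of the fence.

(a), (e), (f)

(a) Entailed — this follows by dropping conjuncts from the draining event's description.
(b) Not entailed — 'was drawing' is progressive on an accomplishment; it does not entail the completed 'drew'.
(c) Not entailed — the narrative places the draining before the repairing, not after.
(d) Not entailed — Omar drained the sink, not the fence; the fence belongs to the repairing event.
(e) Entailed — this follows by dropping conjuncts from the repairing event's description.
(f) Entailed — the narrative places the draining before the repairing.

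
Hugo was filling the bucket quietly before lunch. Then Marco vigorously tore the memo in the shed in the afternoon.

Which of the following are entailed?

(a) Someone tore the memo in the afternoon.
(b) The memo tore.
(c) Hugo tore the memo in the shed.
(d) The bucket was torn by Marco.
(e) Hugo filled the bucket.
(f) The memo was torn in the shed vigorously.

(a), (b), (f)

(a) Entailed — every conjunct here is already in the original tearing event.
(b) Entailed — 'Marco tore the memo' is causative; it entails the inchoative 'the memo tore'.
(c) Not entailed — the passage has Marco tearing the memo, not Hugo.
(d) Not entailed — Marco tore the memo, not the bucket; the bucket belongs to the filling event.
(e) Not entailed — 'was filling' is progressive on an accomplishment; it does not entail the completed 'filled'.
(f) Entailed — every conjunct here is already in the original tearing event.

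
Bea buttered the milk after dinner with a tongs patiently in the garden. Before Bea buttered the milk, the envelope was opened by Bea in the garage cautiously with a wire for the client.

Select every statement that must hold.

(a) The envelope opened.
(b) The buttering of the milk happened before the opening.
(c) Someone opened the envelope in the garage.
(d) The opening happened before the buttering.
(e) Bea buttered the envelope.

(a) Entailed — 'Bea opened the envelope' is causative; it entails the inchoative 'the envelope opened'.
(b) Not entailed — the narrative places the opening before the buttering, not after.
(c) Entailed — this follows by dropping conjuncts from the opening event's description.
(d) Entailed — the narrative places the opening before the buttering.
(e) Not entailed — Bea buttered the milk, not the envelope; the envelope belongs to the opening event.

(a), (c), (d)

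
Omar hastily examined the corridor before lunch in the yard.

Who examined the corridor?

Omar

'Omar' marks the agent of the examining event.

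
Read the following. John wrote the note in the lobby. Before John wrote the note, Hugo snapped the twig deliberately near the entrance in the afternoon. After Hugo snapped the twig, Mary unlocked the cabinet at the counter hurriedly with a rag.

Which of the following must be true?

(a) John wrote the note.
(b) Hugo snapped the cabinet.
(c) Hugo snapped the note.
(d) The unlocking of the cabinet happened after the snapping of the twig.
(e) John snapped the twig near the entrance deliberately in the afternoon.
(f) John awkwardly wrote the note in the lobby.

(a), (d)

(a) Entailed — dropping 'in the lobby' leaves a sub-description the original still satisfies.
(b) Not entailed — Hugo snapped the twig, not the cabinet; the cabinet belongs to the unlocking event.
(c) Not entailed — Hugo snapped the twig, not the note; the note belongs to the writing event.
(d) Entailed — the narrative places the snapping before the unlocking.
(e) Not entailed — the passage has Hugo snapping the twig, not John.
(f) Not entailed — 'awkwardly' adds information not in the original event.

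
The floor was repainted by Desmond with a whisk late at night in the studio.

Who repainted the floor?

Desmond

'Desmond' marks the agent of the repainting event.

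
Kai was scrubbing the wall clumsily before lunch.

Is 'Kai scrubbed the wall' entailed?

yes

'scrub' is atelic; if Kai was scrubbing the wall, then Kai scrubbed the wall (for some time).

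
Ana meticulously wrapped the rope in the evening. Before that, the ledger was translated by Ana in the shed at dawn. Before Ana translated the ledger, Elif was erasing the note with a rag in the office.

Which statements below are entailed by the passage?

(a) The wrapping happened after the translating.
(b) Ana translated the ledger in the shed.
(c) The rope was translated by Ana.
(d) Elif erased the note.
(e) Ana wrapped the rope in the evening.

(a) Entailed — the narrative places the translating before the wrapping.
(b) Entailed — every conjunct here is already in the original translating event.
(c) Not entailed — Ana translated the ledger, not the rope; the rope belongs to the wrapping event.
(d) Not entailed — 'was erasing' is progressive on an accomplishment; it does not entail the completed 'erased'.
(e) Entailed — this follows by dropping conjuncts from the wrapping event's description.

(a), (b), (e)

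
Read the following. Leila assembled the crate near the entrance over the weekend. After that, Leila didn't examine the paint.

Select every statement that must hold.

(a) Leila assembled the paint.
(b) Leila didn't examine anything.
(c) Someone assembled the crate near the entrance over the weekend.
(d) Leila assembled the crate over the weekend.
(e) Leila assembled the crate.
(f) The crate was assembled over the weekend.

(a) Not entailed — Leila assembled the crate, not the paint; the paint belongs to the examining event.
(b) Not entailed — the original only denies this specific event; Leila may have examined something else.
(c) Entailed — the original entails any weakening of itself; this just generalizes the agent.
(d) Entailed — dropping 'near the entrance' leaves a sub-description the original still satisfies.
(e) Entailed — dropping 'over the weekend', 'near the entrance' leaves a sub-description the original still satisfies.
(f) Entailed — dropping 'near the entrance' and generalizing the agent leaves a sub-description the original still satisfies.

(c), (d), (e), (f)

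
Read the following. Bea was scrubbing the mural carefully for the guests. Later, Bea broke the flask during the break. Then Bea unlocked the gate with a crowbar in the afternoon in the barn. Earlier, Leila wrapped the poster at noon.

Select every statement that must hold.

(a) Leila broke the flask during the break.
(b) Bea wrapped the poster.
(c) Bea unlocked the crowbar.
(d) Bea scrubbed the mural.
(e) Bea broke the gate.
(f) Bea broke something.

(a) Not entailed — the passage has Bea breaking the flask, not Leila.
(b) Not entailed — the passage has Leila wrapping the poster, not Bea.
(c) Not entailed — the crowbar is the instrument, not what was unlocked.
(d) Entailed — 'scrub' is an activity; 'was scrubbing' entails that some scrubbing happened, so 'scrubbed' holds.
(e) Not entailed — Bea broke the flask, not the gate; the gate belongs to the unlocking event.
(f) Entailed — every conjunct here is already in the original breaking event.

(d), (f)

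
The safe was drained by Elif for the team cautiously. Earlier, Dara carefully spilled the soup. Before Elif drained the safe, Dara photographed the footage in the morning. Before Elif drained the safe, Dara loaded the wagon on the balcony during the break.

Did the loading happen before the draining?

The narrative orders the loading before the draining.

yes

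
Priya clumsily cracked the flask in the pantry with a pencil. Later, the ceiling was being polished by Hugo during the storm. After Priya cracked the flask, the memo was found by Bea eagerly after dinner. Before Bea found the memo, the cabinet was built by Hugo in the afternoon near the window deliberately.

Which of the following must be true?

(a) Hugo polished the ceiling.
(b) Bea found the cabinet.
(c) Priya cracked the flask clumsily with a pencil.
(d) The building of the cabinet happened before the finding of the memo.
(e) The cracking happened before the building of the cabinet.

(a) Entailed — 'polish' is an activity; 'was polishing' entails that some polishing happened, so 'polished' holds.
(b) Not entailed — Bea found the memo, not the cabinet; the cabinet belongs to the building event.
(c) Entailed — dropping 'in the pantry' leaves a sub-description the original still satisfies.
(d) Entailed — the narrative places the building before the finding.
(e) Not entailed — the narrative doesn't order the cracking relative to the building.

(a), (c), (d)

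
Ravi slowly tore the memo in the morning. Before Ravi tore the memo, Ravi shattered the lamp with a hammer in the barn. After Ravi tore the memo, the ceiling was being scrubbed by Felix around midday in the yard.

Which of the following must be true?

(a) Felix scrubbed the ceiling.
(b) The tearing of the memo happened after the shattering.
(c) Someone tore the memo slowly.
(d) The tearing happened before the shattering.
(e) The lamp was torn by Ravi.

(a) Entailed — 'scrub' is an activity; 'was scrubbing' entails that some scrubbing happened, so 'scrubbed' holds.
(b) Entailed — the narrative places the shattering before the tearing.
(c) Entailed — dropping 'in the morning' and generalizing the agent leaves a sub-description the original still satisfies.
(d) Not entailed — the narrative places the shattering before the tearing, not after.
(e) Not entailed — Ravi tore the memo, not the lamp; the lamp belongs to the shattering event.

(a), (b), (c)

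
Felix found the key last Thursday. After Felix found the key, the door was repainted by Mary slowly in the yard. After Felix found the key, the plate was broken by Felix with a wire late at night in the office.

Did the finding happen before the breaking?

yes

The narrative orders the finding before the breaking.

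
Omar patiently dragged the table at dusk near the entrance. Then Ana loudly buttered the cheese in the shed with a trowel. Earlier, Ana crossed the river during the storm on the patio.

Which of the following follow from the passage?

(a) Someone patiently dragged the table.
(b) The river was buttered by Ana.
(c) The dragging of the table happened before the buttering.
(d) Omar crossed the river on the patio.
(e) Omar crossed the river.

(a), (c)

(a) Entailed — dropping 'at dusk', 'near the entrance' and generalizing the agent leaves a sub-description the original still satisfies.
(b) Not entailed — Ana buttered the cheese, not the river; the river belongs to the crossing event.
(c) Entailed — the narrative places the dragging before the buttering.
(d) Not entailed — the passage has Ana crossing the river, not Omar.
(e) Not entailed — the passage has Ana crossing the river, not Omar.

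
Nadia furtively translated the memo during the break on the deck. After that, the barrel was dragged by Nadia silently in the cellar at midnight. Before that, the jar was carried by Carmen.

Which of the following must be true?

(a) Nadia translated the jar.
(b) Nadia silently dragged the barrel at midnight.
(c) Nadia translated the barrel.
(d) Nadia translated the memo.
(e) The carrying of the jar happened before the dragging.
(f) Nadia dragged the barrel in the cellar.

(a) Not entailed — Nadia translated the memo, not the jar; the jar belongs to the carrying event.
(b) Entailed — the original entails any weakening of itself; this just drops 'in the cellar'.
(c) Not entailed — Nadia translated the memo, not the barrel; the barrel belongs to the dragging event.
(d) Entailed — the original entails any weakening of itself; this just drops 'furtively', 'during the break', 'on the deck'.
(e) Entailed — the narrative places the carrying before the dragging.
(f) Entailed — every conjunct here is already in the original dragging event.

(b), (d), (e), (f)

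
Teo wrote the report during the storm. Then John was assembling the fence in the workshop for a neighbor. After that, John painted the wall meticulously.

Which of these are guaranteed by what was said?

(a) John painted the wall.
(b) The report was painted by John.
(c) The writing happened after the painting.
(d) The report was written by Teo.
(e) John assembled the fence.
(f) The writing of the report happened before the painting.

(a), (d), (f)

(a) Entailed — the original entails any weakening of itself; this just drops 'meticulously'.
(b) Not entailed — John painted the wall, not the report; the report belongs to the writing event.
(c) Not entailed — the narrative places the writing before the painting, not after.
(d) Entailed — every conjunct here is already in the original writing event.
(e) Not entailed — 'was assembling' is progressive on an accomplishment; it does not entail the completed 'assembled'.
(f) Entailed — the narrative places the writing before the painting.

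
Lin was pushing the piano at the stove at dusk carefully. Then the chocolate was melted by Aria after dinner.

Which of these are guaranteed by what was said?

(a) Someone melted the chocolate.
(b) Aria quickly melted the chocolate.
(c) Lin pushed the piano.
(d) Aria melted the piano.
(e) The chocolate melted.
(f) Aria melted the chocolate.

(a), (c), (e), (f)

(a) Entailed — this follows by dropping conjuncts from the melting event's description.
(b) Not entailed — 'quickly' adds information not in the original event.
(c) Entailed — 'push' is an activity; 'was pushing' entails that some pushing happened, so 'pushed' holds.
(d) Not entailed — Aria melted the chocolate, not the piano; the piano belongs to the pushing event.
(e) Entailed — 'Aria melted the chocolate' is causative; it entails the inchoative 'the chocolate melted'.
(f) Entailed — the original entails any weakening of itself; this just drops 'after dinner'.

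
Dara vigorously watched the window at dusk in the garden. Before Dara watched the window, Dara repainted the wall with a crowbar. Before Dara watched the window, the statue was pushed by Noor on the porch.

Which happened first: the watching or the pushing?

the pushing

The connectives place the pushing before the watching.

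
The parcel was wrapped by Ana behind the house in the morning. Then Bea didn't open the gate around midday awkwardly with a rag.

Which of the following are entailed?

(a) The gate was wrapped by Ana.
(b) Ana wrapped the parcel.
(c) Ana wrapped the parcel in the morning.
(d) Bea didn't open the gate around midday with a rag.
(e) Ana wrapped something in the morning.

(a) Not entailed — Ana wrapped the parcel, not the gate; the gate belongs to the opening event.
(b) Entailed — every conjunct here is already in the original wrapping event.
(c) Entailed — dropping 'behind the house' leaves a sub-description the original still satisfies.
(d) Not entailed — dropping 'awkwardly' under negation is not valid — the original leaves open that Bea opened the gate some other way.
(e) Entailed — every conjunct here is already in the original wrapping event.

(b), (c), (e)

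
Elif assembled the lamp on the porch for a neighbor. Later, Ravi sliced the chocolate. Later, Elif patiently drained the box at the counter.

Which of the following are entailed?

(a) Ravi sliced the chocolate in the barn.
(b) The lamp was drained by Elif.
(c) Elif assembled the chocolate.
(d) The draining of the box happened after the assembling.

(d)

(a) Not entailed — 'in the barn' adds information not in the original event.
(b) Not entailed — Elif drained the box, not the lamp; the lamp belongs to the assembling event.
(c) Not entailed — Elif assembled the lamp, not the chocolate; the chocolate belongs to the slicing event.
(d) Entailed — the narrative places the assembling before the draining.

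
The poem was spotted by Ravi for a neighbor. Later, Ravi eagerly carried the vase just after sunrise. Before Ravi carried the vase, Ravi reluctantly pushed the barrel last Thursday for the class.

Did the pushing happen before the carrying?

yes

The narrative orders the pushing before the carrying.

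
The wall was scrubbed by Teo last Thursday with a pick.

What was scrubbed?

'the wall' marks the patient of the scrubbing event.

the wall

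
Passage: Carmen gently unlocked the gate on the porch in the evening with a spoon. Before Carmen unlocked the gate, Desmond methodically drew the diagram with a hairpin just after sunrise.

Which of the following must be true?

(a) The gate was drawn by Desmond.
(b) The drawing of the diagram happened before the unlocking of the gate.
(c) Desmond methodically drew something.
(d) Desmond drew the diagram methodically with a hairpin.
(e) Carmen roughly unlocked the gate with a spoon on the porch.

(a) Not entailed — Desmond drew the diagram, not the gate; the gate belongs to the unlocking event.
(b) Entailed — the narrative places the drawing before the unlocking.
(c) Entailed — this follows by dropping conjuncts from the drawing event's description.
(d) Entailed — dropping 'just after sunrise' leaves a sub-description the original still satisfies.
(e) Not entailed — 'roughly' adds a manner not in (and inconsistent with) the original.

(b), (c), (d)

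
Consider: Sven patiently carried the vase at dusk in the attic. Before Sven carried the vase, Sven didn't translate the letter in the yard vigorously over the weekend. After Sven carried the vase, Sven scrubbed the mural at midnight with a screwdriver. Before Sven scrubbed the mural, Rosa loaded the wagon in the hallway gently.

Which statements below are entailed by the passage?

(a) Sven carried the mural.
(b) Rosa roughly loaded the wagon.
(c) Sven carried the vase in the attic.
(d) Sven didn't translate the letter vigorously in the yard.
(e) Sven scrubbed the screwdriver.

(c)

(a) Not entailed — Sven carried the vase, not the mural; the mural belongs to the scrubbing event.
(b) Not entailed — 'roughly' adds a manner not in (and inconsistent with) the original.
(c) Entailed — this follows by dropping conjuncts from the carrying event's description.
(d) Not entailed — dropping 'over the weekend' under negation is not valid — the original leaves open that Sven translated the letter some other way.
(e) Not entailed — the screwdriver is the instrument, not what was scrubbed.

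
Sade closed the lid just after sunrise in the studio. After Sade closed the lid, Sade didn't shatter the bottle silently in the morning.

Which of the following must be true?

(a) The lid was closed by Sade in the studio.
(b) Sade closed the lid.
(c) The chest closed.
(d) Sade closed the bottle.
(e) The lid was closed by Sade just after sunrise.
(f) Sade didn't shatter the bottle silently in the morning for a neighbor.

(a), (b), (e), (f)

(a) Entailed — this follows by dropping conjuncts from the closing event's description.
(b) Entailed — dropping 'in the studio', 'just after sunrise' leaves a sub-description the original still satisfies.
(c) Not entailed — the lid is what closed, not the chest.
(d) Not entailed — Sade closed the lid, not the bottle; the bottle belongs to the shattering event.
(e) Entailed — this follows by dropping conjuncts from the closing event's description.
(f) Entailed — under negation, adding a further restriction is entailed: if no such shattering event occurred, none occurred for a neighbor either.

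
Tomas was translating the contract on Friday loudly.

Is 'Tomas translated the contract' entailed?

no

'was translating' is progressive; for an accomplishment like 'translate the contract', it doesn't entail completion.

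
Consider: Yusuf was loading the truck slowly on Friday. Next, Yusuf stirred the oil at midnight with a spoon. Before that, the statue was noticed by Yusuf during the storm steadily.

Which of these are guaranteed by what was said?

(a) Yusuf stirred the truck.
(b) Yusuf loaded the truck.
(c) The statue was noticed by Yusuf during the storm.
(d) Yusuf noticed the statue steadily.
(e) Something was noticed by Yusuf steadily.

(a) Not entailed — Yusuf stirred the oil, not the truck; the truck belongs to the loading event.
(b) Not entailed — 'was loading' is progressive on an accomplishment; it does not entail the completed 'loaded'.
(c) Entailed — every conjunct here is already in the original noticing event.
(d) Entailed — dropping 'during the storm' leaves a sub-description the original still satisfies.
(e) Entailed — dropping 'during the storm' and generalizing the patient leaves a sub-description the original still satisfies.

(c), (d), (e)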